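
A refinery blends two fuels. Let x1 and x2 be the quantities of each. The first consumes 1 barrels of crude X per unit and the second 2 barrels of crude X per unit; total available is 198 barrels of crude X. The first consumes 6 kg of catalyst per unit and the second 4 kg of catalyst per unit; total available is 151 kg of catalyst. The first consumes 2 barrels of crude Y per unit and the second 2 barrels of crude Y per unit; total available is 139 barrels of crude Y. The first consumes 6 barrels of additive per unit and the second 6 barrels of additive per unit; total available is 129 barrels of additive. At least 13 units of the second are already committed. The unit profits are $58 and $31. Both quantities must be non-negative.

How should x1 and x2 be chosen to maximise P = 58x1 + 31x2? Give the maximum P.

x1 = 17/2, x2 = 13, maximum P = 896

Extreme points and P = 58x1 + 31x2:
  (0, 43/2) → P = 1333/2
  (0, 13) → P = 403
  (17/2, 13) → P = 896

At the optimal vertex, 6x1 + 6x2 = 129 and x2 = 13.
Solving simultaneously gives x1 = 17/2, x2 = 13.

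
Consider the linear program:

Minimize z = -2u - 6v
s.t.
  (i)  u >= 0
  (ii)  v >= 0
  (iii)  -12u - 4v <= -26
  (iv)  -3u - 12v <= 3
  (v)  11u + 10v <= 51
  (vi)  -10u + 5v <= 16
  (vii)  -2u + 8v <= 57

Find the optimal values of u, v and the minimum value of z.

u = 14/19, v = 163/38, minimum z = -517/19

At the optimal vertex, -12u - 4v = -26 and 11u + 10v = 51.
Solving simultaneously gives u = 14/19, v = 163/38.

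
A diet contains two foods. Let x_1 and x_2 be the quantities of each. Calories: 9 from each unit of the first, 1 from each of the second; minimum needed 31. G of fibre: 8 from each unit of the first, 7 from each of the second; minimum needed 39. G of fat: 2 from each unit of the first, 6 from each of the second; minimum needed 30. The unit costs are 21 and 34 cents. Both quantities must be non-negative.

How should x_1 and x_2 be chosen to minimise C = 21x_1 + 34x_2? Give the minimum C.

x_1 = 3, x_2 = 4, minimum C = 199

Corner points and C = 21x_1 + 34x_2:
  (0, 31) → C = 1054
  (15, 0) → C = 315
  (3, 4) → C = 199
The feasible region is unbounded (it extends along (0, 1), (1, 0)), but C strictly increases along every unbounded feasible direction, so there is no improving ray and the minimum is attained at a vertex.

At the optimal vertex, 9x_1 + x_2 = 31 and 2x_1 + 6x_2 = 30.
Solving simultaneously gives x_1 = 3, x_2 = 4.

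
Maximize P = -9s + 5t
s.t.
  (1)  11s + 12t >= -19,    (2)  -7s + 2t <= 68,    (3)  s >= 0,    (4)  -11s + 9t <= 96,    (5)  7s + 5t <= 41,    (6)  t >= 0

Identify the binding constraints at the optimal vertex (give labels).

Feasible corners and P = -9s + 5t:
  (0, 41/5) → P = 41
  (0, 0) → P = 0
  (41/7, 0) → P = -369/7

The maximum is at (0, 41/5). Substituting into each constraint, equality holds for (3) and (5); the remaining constraints have slack.

(3) and (5)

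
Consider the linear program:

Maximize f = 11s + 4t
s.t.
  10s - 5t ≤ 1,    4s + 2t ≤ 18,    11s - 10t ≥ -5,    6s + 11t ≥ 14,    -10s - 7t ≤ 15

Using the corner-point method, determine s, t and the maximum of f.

s = 7/9, t = 61/45, maximum f = 629/45

At the optimal vertex, 10s - 5t = 1 and 11s - 10t = -5.
Solving simultaneously gives s = 7/9, t = 61/45.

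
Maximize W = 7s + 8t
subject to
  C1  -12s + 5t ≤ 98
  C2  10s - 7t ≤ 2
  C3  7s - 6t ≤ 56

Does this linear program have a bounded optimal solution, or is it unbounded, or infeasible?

From the feasible point (-348/17, -502/17), moving in the direction (7, 10) keeps every constraint satisfied while W increases without bound.

unbounded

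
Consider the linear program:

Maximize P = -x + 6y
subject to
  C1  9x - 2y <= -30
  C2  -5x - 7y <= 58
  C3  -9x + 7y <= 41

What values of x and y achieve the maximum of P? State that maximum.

x = -128/45, y = 11/5, maximum P = 722/45

Vertices and P = -x + 6y:
  (-326/73, -372/73) → P = -1906/73
  (-128/45, 11/5) → P = 722/45
  (-99/14, -317/98) → P = -1209/98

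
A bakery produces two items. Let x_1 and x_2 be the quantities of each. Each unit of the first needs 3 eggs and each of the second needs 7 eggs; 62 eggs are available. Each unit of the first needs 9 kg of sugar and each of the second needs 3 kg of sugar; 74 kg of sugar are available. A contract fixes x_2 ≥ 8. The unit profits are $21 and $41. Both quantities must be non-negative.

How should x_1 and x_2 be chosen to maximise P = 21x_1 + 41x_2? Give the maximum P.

x_1 = 2, x_2 = 8, maximum P = 370

Feasible corners and P = 21x_1 + 41x_2:
  (0, 62/7) → P = 2542/7
  (0, 8) → P = 328
  (2, 8) → P = 370

The optimum lies where 3x_1 + 7x_2 = 62 and x_2 = 8.
Solving simultaneously gives x_1 = 2, x_2 = 8.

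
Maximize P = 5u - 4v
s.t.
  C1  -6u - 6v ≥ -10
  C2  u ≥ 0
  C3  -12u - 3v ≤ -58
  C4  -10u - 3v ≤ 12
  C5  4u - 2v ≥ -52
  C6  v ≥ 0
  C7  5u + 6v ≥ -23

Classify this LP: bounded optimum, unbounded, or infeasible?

The boundaries -6u - 6v = -10 and u = 0 meet at (0, 5/3), but that point violates -12u - 3v ≤ -58. Every candidate vertex is excluded by some other constraint, so the feasible region is empty.

infeasible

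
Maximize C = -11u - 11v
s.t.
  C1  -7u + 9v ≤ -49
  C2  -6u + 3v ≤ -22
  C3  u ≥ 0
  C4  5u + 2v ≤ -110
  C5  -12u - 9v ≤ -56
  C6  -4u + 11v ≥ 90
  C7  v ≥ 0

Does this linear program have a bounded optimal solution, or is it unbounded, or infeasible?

infeasible

The boundaries -7u + 9v = -49 and -4u + 11v = 90 meet at (1349/41, 826/41), but that point violates 5u + 2v ≤ -110. Every candidate vertex is excluded by some other constraint, so the feasible region is empty.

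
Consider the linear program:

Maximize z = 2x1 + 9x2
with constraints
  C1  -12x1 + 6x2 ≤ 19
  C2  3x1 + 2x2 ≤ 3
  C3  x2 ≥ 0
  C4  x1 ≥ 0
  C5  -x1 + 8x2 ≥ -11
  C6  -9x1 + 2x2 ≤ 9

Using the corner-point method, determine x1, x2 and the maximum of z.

Vertices and z = 2x1 + 9x2:
  (1, 0) → z = 2
  (0, 3/2) → z = 27/2
  (0, 0) → z = 0

The optimum lies where 3x1 + 2x2 = 3 and x1 = 0.
Solving simultaneously gives x1 = 0, x2 = 3/2.

x1 = 0, x2 = 3/2, maximum z = 27/2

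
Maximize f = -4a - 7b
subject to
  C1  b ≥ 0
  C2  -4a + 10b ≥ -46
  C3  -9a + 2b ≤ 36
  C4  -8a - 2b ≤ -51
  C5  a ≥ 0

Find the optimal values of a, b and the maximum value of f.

Vertices and f = -4a - 7b:
  (23/2, 0) → f = -46
  (51/8, 0) → f = -51/2
  (15/17, 747/34) → f = -5349/34
The feasible region is unbounded (it extends along (5, 2), (2, 9)), but f strictly decreases along every unbounded feasible direction, so there is no improving ray and the maximum is attained at a vertex.

The binding constraints are b = 0 and -8a - 2b = -51.
Solving simultaneously gives a = 51/8, b = 0.

a = 51/8, b = 0, maximum f = -51/2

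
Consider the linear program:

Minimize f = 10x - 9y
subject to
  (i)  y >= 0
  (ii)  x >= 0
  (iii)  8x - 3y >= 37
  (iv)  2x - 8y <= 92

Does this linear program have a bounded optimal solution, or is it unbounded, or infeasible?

From the feasible point (37/8, 0), moving in the direction (3, 8) keeps every constraint satisfied while f decreases without bound.

unbounded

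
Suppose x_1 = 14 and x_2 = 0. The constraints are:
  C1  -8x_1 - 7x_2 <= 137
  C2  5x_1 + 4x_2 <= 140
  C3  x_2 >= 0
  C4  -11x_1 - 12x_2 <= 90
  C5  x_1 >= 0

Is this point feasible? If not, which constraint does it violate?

feasible

C1: -112 ≤ 137 ✓
C2: 70 ≤ 140 ✓
C3: 0 ≥ 0 ✓
C4: -154 ≤ 90 ✓
C5: 14 ≥ 0 ✓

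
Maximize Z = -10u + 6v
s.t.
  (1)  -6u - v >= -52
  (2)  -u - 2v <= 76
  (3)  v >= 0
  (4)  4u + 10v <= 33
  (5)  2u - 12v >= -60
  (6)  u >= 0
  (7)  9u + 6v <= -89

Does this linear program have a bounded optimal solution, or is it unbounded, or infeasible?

infeasible

The boundaries -6u - v = -52 and -u - 2v = 76 meet at (180/11, -508/11), but that point violates v ≥ 0. Every candidate vertex is excluded by some other constraint, so the feasible region is empty.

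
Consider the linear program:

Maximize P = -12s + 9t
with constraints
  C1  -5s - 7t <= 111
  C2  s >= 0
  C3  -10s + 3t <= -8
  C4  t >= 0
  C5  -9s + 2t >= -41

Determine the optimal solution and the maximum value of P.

Vertices and P = -12s + 9t:
  (4/5, 0) → P = -48/5
  (107/7, 338/7) → P = 1758/7
  (41/9, 0) → P = -164/3

The binding constraints are -10s + 3t = -8 and -9s + 2t = -41.
Solving simultaneously gives s = 107/7, t = 338/7.

s = 107/7, t = 338/7, maximum P = 1758/7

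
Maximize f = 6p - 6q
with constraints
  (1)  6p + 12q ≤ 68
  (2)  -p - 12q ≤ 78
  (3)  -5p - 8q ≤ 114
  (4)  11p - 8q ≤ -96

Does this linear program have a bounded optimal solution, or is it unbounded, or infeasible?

bounded optimum

Vertices and f = 6p - 6q:
  (-478/3, 256/3) → f = -1468
  (-152/45, 331/45) → f = -322/5
  (-186/13, -69/13) → f = -54
  (-444/35, -381/70) → f = -1521/35
The feasible region has finitely many vertices and no improving ray; the maximum is -1521/35 at (-444/35, -381/70).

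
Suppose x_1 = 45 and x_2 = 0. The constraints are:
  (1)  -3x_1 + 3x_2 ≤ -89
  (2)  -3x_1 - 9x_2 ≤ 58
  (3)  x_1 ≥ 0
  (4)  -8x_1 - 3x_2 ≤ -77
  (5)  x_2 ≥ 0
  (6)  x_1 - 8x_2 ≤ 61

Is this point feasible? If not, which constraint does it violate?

(1): -135 ≤ -89 ✓
(2): -135 ≤ 58 ✓
(3): 45 ≥ 0 ✓
(4): -360 ≤ -77 ✓
(5): 0 ≥ 0 ✓
(6): 45 ≤ 61 ✓

feasible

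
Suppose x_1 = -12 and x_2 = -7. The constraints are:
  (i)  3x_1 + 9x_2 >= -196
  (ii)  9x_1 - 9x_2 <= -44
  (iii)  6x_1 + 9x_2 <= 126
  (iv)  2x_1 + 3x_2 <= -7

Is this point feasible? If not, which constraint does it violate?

feasible

(i): -99 ≥ -196 ✓
(ii): -45 ≤ -44 ✓
(iii): -135 ≤ 126 ✓
(iv): -45 ≤ -7 ✓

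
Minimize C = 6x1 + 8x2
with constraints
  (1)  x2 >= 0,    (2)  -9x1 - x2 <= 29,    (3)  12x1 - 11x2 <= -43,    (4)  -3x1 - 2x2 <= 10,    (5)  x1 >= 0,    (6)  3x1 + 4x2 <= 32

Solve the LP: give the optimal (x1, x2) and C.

x1 = 0, x2 = 43/11, minimum C = 344/11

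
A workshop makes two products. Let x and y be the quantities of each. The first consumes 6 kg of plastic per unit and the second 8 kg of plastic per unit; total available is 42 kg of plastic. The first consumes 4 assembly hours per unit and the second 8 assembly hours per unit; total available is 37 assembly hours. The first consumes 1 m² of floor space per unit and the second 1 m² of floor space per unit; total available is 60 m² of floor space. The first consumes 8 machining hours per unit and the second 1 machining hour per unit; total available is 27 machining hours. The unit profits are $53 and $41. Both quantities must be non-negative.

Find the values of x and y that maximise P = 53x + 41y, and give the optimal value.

x = 3, y = 3, maximum P = 282

Feasible corners and P = 53x + 41y:
  (0, 0) → P = 0
  (0, 37/8) → P = 1517/8
  (27/8, 0) → P = 1431/8
  (5/2, 27/8) → P = 2167/8
  (3, 3) → P = 282

The optimum lies where 6x + 8y = 42 and 8x + y = 27.
Solving simultaneously gives x = 3, y = 3.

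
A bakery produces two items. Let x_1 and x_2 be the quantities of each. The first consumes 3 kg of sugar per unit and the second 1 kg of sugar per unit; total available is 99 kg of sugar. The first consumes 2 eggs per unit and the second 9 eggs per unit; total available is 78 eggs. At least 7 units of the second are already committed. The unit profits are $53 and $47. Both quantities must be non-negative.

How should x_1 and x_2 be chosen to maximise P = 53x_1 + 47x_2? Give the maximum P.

x_1 = 15/2, x_2 = 7, maximum P = 1453/2

Corner points and P = 53x_1 + 47x_2:
  (0, 26/3) → P = 1222/3
  (0, 7) → P = 329
  (15/2, 7) → P = 1453/2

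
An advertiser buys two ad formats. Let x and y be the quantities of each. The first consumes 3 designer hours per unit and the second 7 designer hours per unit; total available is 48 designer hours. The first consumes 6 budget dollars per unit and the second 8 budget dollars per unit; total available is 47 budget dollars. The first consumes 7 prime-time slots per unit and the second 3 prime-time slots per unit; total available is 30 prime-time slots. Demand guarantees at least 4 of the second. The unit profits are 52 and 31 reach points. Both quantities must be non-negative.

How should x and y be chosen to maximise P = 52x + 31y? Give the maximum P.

Vertices and P = 52x + 31y:
  (0, 47/8) → P = 1457/8
  (0, 4) → P = 124
  (5/2, 4) → P = 254

At the optimal vertex, 6x + 8y = 47 and y = 4.
Solving simultaneously gives x = 5/2, y = 4.

x = 5/2, y = 4, maximum P = 254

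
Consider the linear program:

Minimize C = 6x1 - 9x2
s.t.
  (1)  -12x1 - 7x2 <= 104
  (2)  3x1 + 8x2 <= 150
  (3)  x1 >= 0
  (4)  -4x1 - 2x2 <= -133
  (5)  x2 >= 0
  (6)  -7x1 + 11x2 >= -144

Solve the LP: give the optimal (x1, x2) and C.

x1 = 382/13, x2 = 201/26, minimum C = 2775/26

Extreme points and C = 6x1 - 9x2:
  (382/13, 201/26) → C = 2775/26
  (2802/89, 618/89) → C = 11250/89
  (1751/58, 355/58) → C = 7311/58

At the optimal vertex, 3x1 + 8x2 = 150 and -4x1 - 2x2 = -133.
Solving simultaneously gives x1 = 382/13, x2 = 201/26.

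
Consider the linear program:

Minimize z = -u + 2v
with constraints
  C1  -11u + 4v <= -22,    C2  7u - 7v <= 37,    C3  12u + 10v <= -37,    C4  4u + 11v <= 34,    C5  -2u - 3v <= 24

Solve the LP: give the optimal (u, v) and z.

u = 6/49, v = -253/49, minimum z = -512/49

Corner points and z = -u + 2v:
  (6/49, -253/49) → z = -512/49
  (36/79, -671/158) → z = -707/79
  (111/154, -703/154) → z = -1517/154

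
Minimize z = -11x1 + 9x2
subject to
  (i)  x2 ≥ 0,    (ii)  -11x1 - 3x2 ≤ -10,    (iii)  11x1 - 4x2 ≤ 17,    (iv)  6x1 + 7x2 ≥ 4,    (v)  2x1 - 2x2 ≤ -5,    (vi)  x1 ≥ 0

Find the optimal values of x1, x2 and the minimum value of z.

Corner points and z = -11x1 + 9x2:
  (5/28, 75/28) → z = 155/7
  (0, 10/3) → z = 30
  (27/7, 89/14) → z = 207/14
The feasible region is unbounded (it extends along (0, 1), (4, 11)), but z strictly increases along every unbounded feasible direction, so there is no improving ray and the minimum is attained at a vertex.

x1 = 27/7, x2 = 89/14, minimum z = 207/14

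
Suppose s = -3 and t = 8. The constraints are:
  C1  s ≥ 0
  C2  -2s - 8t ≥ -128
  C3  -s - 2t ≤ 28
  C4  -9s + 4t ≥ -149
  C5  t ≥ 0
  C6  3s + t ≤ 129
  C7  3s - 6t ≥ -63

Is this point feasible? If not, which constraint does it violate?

not feasible — violates C1

Constraint C1: s = -3, which is not ≥ 0. All other constraints are satisfied.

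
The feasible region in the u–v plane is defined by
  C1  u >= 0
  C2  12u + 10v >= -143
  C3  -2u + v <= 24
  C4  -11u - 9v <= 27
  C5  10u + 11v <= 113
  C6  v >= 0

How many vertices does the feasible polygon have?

3

Intersecting each pair of boundary lines and keeping only the points that satisfy every inequality leaves:
  (0, 113/11)
  (0, 0)
  (113/10, 0)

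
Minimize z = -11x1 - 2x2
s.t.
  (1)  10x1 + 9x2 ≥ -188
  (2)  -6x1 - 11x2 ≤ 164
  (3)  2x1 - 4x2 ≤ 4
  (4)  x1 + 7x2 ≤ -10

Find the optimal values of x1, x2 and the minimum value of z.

Extreme points and z = -11x1 - 2x2:
  (-358/29, -208/29) → z = 4354/29
  (-1226/61, 88/61) → z = 13310/61
  (-2/3, -4/3) → z = 10

x1 = -2/3, x2 = -4/3, minimum z = 10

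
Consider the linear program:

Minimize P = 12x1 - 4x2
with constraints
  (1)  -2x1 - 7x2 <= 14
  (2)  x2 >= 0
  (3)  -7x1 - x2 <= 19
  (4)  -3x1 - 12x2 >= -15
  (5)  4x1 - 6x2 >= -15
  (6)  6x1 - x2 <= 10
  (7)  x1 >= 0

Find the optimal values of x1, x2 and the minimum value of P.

Vertices and P = 12x1 - 4x2:
  (5/3, 0) → P = 20
  (0, 0) → P = 0
  (9/5, 4/5) → P = 92/5
  (0, 5/4) → P = -5

At the optimal vertex, -3x1 - 12x2 = -15 and x1 = 0.
Solving simultaneously gives x1 = 0, x2 = 5/4.

x1 = 0, x2 = 5/4, minimum P = -5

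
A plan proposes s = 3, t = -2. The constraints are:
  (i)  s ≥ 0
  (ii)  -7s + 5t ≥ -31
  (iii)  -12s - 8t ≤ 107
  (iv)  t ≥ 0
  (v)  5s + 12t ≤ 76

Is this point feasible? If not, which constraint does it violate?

not feasible — violates (iv)

Constraint (iv): t = -2, which is not ≥ 0. All other constraints are satisfied.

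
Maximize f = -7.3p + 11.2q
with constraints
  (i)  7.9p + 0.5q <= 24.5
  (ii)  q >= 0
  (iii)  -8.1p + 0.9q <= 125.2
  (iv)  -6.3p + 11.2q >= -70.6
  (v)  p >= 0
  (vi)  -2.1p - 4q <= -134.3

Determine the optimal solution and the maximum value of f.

p = 0, q = 49, maximum f = 548.8

The optimum lies where 7.9p + 0.5q = 24.5 and p = 0.
Solving simultaneously gives p = 0, q = 49.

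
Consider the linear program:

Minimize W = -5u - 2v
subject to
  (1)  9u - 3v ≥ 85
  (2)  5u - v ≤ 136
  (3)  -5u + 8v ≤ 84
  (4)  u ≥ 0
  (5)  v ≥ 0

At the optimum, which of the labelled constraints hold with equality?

Corner points and W = -5u - 2v:
  (932/57, 1181/57) → W = -7022/57
  (85/9, 0) → W = -425/9
  (1172/35, 220/7) → W = -1612/7
  (136/5, 0) → W = -136

The minimum is at (1172/35, 220/7). Substituting into each constraint, equality holds for (2) and (3); the remaining constraints have slack.

(2) and (3)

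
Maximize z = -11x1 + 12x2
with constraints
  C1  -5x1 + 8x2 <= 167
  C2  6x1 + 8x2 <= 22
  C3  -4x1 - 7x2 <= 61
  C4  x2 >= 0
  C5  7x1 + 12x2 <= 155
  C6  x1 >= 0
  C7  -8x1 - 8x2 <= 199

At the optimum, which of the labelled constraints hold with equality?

Corner points and z = -11x1 + 12x2:
  (11/3, 0) → z = -121/3
  (0, 11/4) → z = 33
  (0, 0) → z = 0

The maximum is at (0, 11/4). Substituting into each constraint, equality holds for C2 and C6; the remaining constraints have slack.

C2 and C6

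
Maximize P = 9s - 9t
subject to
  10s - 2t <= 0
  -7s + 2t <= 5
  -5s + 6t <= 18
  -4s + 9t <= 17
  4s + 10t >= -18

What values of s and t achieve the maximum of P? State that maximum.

Feasible corners and P = 9s - 9t:
  (17/41, 85/41) → P = -612/41
  (-1/3, -5/3) → P = 12
  (-1/5, 9/5) → P = -18
  (-43/39, -53/39) → P = 30/13

s = -1/3, t = -5/3, maximum P = 12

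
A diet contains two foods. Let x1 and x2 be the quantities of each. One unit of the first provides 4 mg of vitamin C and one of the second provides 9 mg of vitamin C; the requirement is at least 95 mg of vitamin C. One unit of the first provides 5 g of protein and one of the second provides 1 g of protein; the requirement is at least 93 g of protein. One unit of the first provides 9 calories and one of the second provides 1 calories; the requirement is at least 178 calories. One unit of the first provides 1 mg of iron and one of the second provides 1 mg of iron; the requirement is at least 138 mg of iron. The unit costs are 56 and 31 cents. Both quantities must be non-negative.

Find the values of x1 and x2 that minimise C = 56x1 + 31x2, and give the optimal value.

Vertices and C = 56x1 + 31x2:
  (0, 178) → C = 5518
  (138, 0) → C = 7728
  (5, 133) → C = 4403
The feasible region is unbounded (it extends along (0, 1), (1, 0)), but C strictly increases along every unbounded feasible direction, so there is no improving ray and the minimum is attained at a vertex.

The binding constraints are 9x1 + x2 = 178 and x1 + x2 = 138.
Solving simultaneously gives x1 = 5, x2 = 133.

x1 = 5, x2 = 133, minimum C = 4403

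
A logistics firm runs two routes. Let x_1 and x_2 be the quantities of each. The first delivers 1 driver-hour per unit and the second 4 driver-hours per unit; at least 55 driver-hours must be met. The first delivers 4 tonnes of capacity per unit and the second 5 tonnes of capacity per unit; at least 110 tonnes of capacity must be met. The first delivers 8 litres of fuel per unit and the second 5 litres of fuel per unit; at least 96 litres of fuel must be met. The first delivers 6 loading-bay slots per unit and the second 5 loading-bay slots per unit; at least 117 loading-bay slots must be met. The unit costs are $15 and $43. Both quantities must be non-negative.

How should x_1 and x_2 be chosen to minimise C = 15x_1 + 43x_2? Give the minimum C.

x_1 = 15, x_2 = 10, minimum C = 655

Corner points and C = 15x_1 + 43x_2:
  (0, 117/5) → C = 5031/5
  (55, 0) → C = 825
  (15, 10) → C = 655
  (7/2, 96/5) → C = 8781/10
The feasible region is unbounded (it extends along (0, 1), (1, 0)), but C strictly increases along every unbounded feasible direction, so there is no improving ray and the minimum is attained at a vertex.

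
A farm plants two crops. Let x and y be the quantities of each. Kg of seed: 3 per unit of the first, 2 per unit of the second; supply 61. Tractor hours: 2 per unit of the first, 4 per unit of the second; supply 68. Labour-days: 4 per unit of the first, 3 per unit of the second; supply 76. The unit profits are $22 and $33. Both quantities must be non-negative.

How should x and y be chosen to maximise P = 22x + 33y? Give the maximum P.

Extreme points and P = 22x + 33y:
  (0, 0) → P = 0
  (0, 17) → P = 561
  (19, 0) → P = 418
  (10, 12) → P = 616

x = 10, y = 12, maximum P = 616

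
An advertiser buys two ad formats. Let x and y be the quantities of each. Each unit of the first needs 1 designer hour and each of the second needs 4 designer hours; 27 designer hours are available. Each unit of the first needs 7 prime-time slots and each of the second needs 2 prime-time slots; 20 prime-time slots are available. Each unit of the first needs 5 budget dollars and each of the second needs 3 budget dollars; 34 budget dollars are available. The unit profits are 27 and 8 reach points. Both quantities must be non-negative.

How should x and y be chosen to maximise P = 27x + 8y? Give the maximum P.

Vertices and P = 27x + 8y:
  (0, 0) → P = 0
  (0, 27/4) → P = 54
  (20/7, 0) → P = 540/7
  (1, 13/2) → P = 79

The optimum lies where x + 4y = 27 and 7x + 2y = 20.
Solving simultaneously gives x = 1, y = 13/2.

x = 1, y = 13/2, maximum P = 79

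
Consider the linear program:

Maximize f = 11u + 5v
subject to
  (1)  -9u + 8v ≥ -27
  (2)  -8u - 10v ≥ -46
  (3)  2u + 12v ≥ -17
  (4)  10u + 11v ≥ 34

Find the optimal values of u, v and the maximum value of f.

Extreme points and f = 11u + 5v:
  (29/7, 9/7) → f = 52
  (569/179, 36/179) → f = 6439/179
  (-83/6, 47/3) → f = -443/6

The binding constraints are -9u + 8v = -27 and -8u - 10v = -46.
Solving simultaneously gives u = 29/7, v = 9/7.

u = 29/7, v = 9/7, maximum f = 52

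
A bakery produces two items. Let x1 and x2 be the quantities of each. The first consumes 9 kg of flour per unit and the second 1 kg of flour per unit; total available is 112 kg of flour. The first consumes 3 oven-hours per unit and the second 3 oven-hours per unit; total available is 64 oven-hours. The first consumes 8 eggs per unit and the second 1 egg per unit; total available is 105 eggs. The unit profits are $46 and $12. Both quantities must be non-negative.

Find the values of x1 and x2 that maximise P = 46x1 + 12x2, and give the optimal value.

x1 = 34/3, x2 = 10, maximum P = 1924/3

The binding constraints are 9x1 + x2 = 112 and 3x1 + 3x2 = 64.
Solving simultaneously gives x1 = 34/3, x2 = 10.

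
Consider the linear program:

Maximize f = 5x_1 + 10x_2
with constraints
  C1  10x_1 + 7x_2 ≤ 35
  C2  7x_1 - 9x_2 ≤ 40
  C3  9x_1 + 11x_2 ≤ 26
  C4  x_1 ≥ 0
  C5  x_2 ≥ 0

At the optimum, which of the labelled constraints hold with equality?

C3 and C4

Feasible corners and f = 5x_1 + 10x_2:
  (0, 26/11) → f = 260/11
  (26/9, 0) → f = 130/9
  (0, 0) → f = 0

The maximum is at (0, 26/11). Substituting into each constraint, equality holds for C3 and C4; the remaining constraints have slack.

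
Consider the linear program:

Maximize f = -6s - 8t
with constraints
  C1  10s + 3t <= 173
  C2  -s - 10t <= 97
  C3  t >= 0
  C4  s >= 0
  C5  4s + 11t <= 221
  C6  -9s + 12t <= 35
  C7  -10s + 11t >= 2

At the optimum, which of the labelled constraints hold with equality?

C4 and C7

Vertices and f = -6s - 8t:
  (657/49, 1907/147) → f = -27082/147
  (271/20, 25/2) → f = -1813/10
  (0, 35/12) → f = -70/3
  (0, 2/11) → f = -16/11

The maximum is at (0, 2/11). Substituting into each constraint, equality holds for C4 and C7; the remaining constraints have slack.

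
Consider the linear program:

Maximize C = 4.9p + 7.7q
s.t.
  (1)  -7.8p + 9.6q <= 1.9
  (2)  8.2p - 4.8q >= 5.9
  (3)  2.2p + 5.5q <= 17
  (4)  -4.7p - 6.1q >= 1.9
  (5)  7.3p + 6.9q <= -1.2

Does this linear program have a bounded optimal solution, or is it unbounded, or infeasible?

Extreme points and C = 4.9p + 7.7q:
  (2687/7258, -4331/7258) → C = -50456/18145
  (579/1210, -823/1210) → C = -350/121
The feasible region has finitely many vertices and no improving ray; the maximum is -50456/18145 at (2687/7258, -4331/7258).

bounded optimum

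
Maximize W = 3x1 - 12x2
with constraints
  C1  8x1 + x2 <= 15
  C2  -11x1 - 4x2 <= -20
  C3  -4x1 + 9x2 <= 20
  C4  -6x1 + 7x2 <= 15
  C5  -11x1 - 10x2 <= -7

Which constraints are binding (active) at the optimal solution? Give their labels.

C1 and C2

Vertices and W = 3x1 - 12x2:
  (40/21, -5/21) → W = 60/7
  (115/76, 55/19) → W = -2295/76
  (20/23, 60/23) → W = -660/23

The maximum is at (40/21, -5/21). Substituting into each constraint, equality holds for C1 and C2; the remaining constraints have slack.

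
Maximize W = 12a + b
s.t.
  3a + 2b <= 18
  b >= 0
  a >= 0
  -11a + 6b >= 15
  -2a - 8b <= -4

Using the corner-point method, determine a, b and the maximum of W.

The binding constraints are 3a + 2b = 18 and -11a + 6b = 15.
Solving simultaneously gives a = 39/20, b = 243/40.

a = 39/20, b = 243/40, maximum W = 1179/40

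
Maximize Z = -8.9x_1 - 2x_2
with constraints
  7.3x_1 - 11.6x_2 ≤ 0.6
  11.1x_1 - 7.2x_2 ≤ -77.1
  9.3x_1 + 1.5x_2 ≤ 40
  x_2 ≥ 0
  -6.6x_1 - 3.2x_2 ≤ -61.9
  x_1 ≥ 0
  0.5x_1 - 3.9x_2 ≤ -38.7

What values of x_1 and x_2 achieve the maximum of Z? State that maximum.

x_1 = 0, x_2 = 619/32, maximum Z = -619/16

Feasible corners and Z = -8.9x_1 - 2x_2:
  (3515/1986, 10389/662) → Z = -187235/3972
  (0, 80/3) → Z = -160/3
  (0, 619/32) → Z = -619/16

The optimum lies where -6.6x_1 - 3.2x_2 = -61.9 and x_1 = 0.
Solving simultaneously gives x_1 = 0, x_2 = 619/32.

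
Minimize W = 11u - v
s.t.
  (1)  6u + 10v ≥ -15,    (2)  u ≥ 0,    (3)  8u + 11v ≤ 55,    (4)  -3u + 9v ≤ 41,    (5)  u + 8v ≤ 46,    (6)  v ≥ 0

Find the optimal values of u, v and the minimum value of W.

u = 0, v = 41/9, minimum W = -41/9

Vertices and W = 11u - v:
  (0, 41/9) → W = -41/9
  (0, 0) → W = 0
  (44/105, 493/105) → W = -3/35
  (55/8, 0) → W = 605/8

The optimum lies where u = 0 and -3u + 9v = 41.
Solving simultaneously gives u = 0, v = 41/9.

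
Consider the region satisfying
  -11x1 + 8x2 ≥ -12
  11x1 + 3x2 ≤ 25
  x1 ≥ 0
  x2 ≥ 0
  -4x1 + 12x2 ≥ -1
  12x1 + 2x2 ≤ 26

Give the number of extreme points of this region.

Intersecting each pair of boundary lines and keeping only the points that satisfy every inequality leaves:
  (236/121, 13/11)
  (34/25, 37/100)
  (0, 25/3)
  (0, 0)
  (1/4, 0)

5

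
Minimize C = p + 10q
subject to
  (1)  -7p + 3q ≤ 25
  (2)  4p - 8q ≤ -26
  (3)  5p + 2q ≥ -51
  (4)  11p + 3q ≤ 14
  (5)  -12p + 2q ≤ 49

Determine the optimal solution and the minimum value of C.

p = -61/22, q = 41/22, minimum C = 349/22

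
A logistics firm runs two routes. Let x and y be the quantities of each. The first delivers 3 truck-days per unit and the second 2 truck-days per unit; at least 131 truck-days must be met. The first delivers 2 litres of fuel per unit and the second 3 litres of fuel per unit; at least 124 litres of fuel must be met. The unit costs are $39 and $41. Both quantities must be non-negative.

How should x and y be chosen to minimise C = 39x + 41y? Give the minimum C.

Feasible corners and C = 39x + 41y:
  (0, 131/2) → C = 5371/2
  (62, 0) → C = 2418
  (29, 22) → C = 2033
The feasible region is unbounded (it extends along (0, 1), (1, 0)), but C strictly increases along every unbounded feasible direction, so there is no improving ray and the minimum is attained at a vertex.

x = 29, y = 22, minimum C = 2033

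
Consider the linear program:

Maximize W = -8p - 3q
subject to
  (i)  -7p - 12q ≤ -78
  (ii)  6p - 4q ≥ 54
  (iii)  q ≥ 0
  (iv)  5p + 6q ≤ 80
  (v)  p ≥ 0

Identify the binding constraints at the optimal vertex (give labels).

Extreme points and W = -8p - 3q:
  (48/5, 9/10) → W = -159/2
  (78/7, 0) → W = -624/7
  (23/2, 15/4) → W = -413/4
  (16, 0) → W = -128

The maximum is at (48/5, 9/10). Substituting into each constraint, equality holds for (i) and (ii); the remaining constraints have slack.

(i) and (ii)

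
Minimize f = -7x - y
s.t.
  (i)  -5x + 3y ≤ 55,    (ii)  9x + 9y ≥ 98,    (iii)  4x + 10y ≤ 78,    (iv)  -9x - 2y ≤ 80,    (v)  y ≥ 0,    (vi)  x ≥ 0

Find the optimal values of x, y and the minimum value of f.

Vertices and f = -7x - y:
  (139/27, 155/27) → f = -376/9
  (98/9, 0) → f = -686/9
  (39/2, 0) → f = -273/2

x = 39/2, y = 0, minimum f = -273/2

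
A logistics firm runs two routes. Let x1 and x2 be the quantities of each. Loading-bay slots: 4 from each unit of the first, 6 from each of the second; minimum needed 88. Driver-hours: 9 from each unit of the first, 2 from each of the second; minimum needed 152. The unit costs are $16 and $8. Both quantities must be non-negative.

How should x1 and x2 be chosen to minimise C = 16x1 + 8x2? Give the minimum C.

Extreme points and C = 16x1 + 8x2:
  (0, 76) → C = 608
  (22, 0) → C = 352
  (16, 4) → C = 288
The feasible region is unbounded (it extends along (0, 1), (1, 0)), but C strictly increases along every unbounded feasible direction, so there is no improving ray and the minimum is attained at a vertex.

x1 = 16, x2 = 4, minimum C = 288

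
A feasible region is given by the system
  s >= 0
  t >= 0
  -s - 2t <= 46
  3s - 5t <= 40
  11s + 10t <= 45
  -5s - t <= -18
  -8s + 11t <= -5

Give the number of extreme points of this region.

3

Of the 21 pairwise boundary intersections, those satisfying every inequality are:
  (45/11, 0)
  (18/5, 0)
  (45/13, 9/13)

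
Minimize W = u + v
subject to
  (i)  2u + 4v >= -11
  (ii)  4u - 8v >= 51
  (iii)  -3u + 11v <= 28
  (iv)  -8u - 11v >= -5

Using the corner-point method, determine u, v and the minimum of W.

Vertices and W = u + v:
  (29/8, -73/16) → W = -15/16
  (141/10, -49/5) → W = 43/10
  (601/108, -97/27) → W = 71/36

At the optimal vertex, 2u + 4v = -11 and 4u - 8v = 51.
Solving simultaneously gives u = 29/8, v = -73/16.

u = 29/8, v = -73/16, minimum W = -15/16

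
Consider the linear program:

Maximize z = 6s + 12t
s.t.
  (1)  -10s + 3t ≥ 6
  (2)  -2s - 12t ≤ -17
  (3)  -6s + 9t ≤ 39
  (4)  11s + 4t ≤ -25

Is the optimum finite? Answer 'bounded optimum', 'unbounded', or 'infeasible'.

Vertices and z = 6s + 12t:
  (-7/2, 2) → z = 3
  (-92/31, 237/124) → z = 159/31
  (-127/41, 93/41) → z = 354/41
The feasible region has finitely many vertices and no improving ray; the maximum is 354/41 at (-127/41, 93/41).

bounded optimum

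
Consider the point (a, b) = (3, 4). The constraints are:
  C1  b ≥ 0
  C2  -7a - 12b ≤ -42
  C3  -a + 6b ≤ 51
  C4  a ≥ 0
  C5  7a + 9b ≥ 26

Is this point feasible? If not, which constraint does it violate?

C1: 4 ≥ 0 ✓
C2: -69 ≤ -42 ✓
C3: 21 ≤ 51 ✓
C4: 3 ≥ 0 ✓
C5: 57 ≥ 26 ✓

feasible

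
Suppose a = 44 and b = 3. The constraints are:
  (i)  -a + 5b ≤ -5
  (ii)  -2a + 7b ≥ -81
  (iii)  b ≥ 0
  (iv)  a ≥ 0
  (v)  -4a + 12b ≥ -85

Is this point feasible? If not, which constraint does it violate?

Constraint (v): -4a + 12b = -140, which is not ≥ -85. All other constraints are satisfied.

not feasible — violates (v)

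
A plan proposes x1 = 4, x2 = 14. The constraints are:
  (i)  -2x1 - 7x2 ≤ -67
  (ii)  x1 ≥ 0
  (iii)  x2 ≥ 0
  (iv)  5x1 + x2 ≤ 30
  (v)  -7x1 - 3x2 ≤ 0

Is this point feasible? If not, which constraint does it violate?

not feasible — violates (iv)

Constraint (iv): 5x1 + x2 = 34, which is not ≤ 30. All other constraints are satisfied.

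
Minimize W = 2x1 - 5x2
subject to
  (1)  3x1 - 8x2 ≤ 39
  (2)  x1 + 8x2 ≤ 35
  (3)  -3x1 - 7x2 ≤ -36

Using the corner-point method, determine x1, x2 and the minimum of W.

x1 = 43/17, x2 = 69/17, minimum W = -259/17

The optimum lies where x1 + 8x2 = 35 and -3x1 - 7x2 = -36.
Solving simultaneously gives x1 = 43/17, x2 = 69/17.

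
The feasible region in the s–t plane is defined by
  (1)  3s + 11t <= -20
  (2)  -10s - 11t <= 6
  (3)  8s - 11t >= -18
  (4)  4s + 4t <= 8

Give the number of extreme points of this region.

3

Intersecting each pair of boundary lines and keeping only the points that satisfy every inequality leaves:
  (2, -26/11)
  (21/4, -13/4)
  (28, -26)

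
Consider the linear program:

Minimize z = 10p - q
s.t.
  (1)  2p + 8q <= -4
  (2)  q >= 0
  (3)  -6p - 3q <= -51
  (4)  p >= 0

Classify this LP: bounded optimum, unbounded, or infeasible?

infeasible

The boundaries 2p + 8q = -4 and -6p - 3q = -51 meet at (10, -3), but that point violates q ≥ 0. Every candidate vertex is excluded by some other constraint, so the feasible region is empty.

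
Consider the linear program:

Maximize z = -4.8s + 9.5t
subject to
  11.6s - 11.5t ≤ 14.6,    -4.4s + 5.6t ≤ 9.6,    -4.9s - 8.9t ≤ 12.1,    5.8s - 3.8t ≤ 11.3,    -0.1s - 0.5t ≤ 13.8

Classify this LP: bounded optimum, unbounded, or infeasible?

bounded optimum

Feasible corners and z = -4.8s + 9.5t:
  (-921/15959, -21190/15959) → z = -984421/79795
  (7447/2262, 80/39) → z = 20836/5655
  (-766/333, -31/333) → z = 33823/3330
  (1247/197, 2635/394) → z = 130613/3940
The feasible region has finitely many vertices and no improving ray; the maximum is 130613/3940 at (1247/197, 2635/394).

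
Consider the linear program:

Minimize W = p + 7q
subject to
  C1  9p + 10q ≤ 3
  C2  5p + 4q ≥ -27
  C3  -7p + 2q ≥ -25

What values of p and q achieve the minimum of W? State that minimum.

p = 23/19, q = -157/19, minimum W = -1076/19

At the optimal vertex, 5p + 4q = -27 and -7p + 2q = -25.
Solving simultaneously gives p = 23/19, q = -157/19.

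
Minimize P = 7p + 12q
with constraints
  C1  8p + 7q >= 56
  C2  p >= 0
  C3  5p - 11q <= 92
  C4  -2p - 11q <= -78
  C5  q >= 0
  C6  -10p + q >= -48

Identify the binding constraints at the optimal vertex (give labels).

C1 and C4

Extreme points and P = 7p + 12q:
  (0, 8) → P = 96
  (35/37, 256/37) → P = 3317/37
  (303/56, 171/28) → P = 6225/56
The feasible region is unbounded (it extends along (0, 1), (1, 10)), but P strictly increases along every unbounded feasible direction, so there is no improving ray and the minimum is attained at a vertex.

The minimum is at (35/37, 256/37). Substituting into each constraint, equality holds for C1 and C4; the remaining constraints have slack.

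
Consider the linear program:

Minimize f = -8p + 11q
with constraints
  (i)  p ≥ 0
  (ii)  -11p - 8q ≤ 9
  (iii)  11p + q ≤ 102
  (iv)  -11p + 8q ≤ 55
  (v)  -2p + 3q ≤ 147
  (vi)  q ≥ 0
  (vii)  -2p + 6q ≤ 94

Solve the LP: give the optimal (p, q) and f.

p = 102/11, q = 0, minimum f = -816/11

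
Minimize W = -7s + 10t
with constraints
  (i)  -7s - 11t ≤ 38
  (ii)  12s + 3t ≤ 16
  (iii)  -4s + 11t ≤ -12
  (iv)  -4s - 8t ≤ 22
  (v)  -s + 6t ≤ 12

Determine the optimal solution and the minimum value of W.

Vertices and W = -7s + 10t:
  (53/36, -5/9) → W = -571/36
  (97/42, -82/21) → W = -773/14
  (-73/38, -34/19) → W = -169/38

At the optimal vertex, 12s + 3t = 16 and -4s - 8t = 22.
Solving simultaneously gives s = 97/42, t = -82/21.

s = 97/42, t = -82/21, minimum W = -773/14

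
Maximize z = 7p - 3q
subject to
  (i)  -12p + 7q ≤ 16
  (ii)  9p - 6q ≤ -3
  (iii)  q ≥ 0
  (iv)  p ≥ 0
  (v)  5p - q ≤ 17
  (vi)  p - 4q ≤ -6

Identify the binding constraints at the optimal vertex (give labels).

Vertices and z = 7p - 3q:
  (0, 16/7) → z = -48/7
  (135/23, 284/23) → z = 93/23
  (5, 8) → z = 11
  (4/5, 17/10) → z = 1/2
  (0, 3/2) → z = -9/2

The maximum is at (5, 8). Substituting into each constraint, equality holds for (ii) and (v); the remaining constraints have slack.

(ii) and (v)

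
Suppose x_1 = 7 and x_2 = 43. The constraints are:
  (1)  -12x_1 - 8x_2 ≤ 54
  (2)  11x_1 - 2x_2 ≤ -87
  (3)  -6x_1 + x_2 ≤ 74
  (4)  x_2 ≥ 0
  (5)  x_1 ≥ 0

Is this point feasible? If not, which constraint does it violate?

not feasible — violates (2)

Constraint (2): 11x_1 - 2x_2 = -9, which is not ≤ -87. All other constraints are satisfied.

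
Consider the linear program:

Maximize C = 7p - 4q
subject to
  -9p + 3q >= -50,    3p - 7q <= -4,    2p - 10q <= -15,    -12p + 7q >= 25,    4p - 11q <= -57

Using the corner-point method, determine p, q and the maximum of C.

Extreme points and C = 7p - 4q:
  (425/27, 275/9) → C = -325/27
  (-45/2, -3) → C = -291/2
  (31/26, 73/13) → C = -367/26
The feasible region is unbounded (it extends along (1, 3), (-5, -1)), but C strictly decreases along every unbounded feasible direction, so there is no improving ray and the maximum is attained at a vertex.

The optimum lies where -9p + 3q = -50 and -12p + 7q = 25.
Solving simultaneously gives p = 425/27, q = 275/9.

p = 425/27, q = 275/9, maximum C = -325/27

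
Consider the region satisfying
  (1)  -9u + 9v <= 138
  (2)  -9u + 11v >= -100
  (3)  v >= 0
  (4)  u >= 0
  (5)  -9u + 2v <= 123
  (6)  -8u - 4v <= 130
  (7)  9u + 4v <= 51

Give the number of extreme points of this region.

3

Of the 21 pairwise boundary intersections, those satisfying every inequality are:
  (0, 0)
  (17/3, 0)
  (0, 51/4)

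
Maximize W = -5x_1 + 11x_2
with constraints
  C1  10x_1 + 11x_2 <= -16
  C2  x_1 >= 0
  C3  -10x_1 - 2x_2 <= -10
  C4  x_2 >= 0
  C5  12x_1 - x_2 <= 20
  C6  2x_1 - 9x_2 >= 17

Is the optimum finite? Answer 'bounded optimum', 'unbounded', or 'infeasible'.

The boundaries 12x_1 - x_2 = 20 and 2x_1 - 9x_2 = 17 meet at (163/106, -82/53), but that point violates 10x_1 + 11x_2 ≤ -16. Every candidate vertex is excluded by some other constraint, so the feasible region is empty.

infeasible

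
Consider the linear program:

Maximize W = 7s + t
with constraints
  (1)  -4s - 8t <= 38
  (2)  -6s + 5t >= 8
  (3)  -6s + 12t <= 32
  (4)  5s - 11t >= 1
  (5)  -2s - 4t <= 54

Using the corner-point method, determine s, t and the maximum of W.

Corner points and W = 7s + t:
  (-127/34, -49/17) → W = -987/34
  (-205/42, -97/42) → W = -766/21
  (-93/41, -46/41) → W = -17

At the optimal vertex, -6s + 5t = 8 and 5s - 11t = 1.
Solving simultaneously gives s = -93/41, t = -46/41.

s = -93/41, t = -46/41, maximum W = -17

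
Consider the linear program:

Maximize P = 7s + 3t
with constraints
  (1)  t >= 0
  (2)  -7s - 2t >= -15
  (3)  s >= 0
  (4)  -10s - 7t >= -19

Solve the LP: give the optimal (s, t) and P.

Vertices and P = 7s + 3t:
  (0, 0) → P = 0
  (19/10, 0) → P = 133/10
  (0, 19/7) → P = 57/7

At the optimal vertex, t = 0 and -10s - 7t = -19.
Solving simultaneously gives s = 19/10, t = 0.

s = 19/10, t = 0, maximum P = 133/10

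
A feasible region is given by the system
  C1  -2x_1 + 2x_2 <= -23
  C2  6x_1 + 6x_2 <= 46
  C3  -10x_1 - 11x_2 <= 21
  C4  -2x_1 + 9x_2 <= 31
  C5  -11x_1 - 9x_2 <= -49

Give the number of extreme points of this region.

The feasible vertices (each the meet of two boundaries and inside every other half-plane) are:
  (115/12, -23/12)
  (61/8, -31/8)
  (316/3, -293/3)
  (728/31, -721/31)

4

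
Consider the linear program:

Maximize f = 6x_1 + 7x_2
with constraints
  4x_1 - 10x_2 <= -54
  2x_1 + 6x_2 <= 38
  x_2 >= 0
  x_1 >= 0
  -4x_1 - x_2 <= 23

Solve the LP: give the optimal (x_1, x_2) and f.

Extreme points and f = 6x_1 + 7x_2:
  (14/11, 65/11) → f = 49
  (0, 27/5) → f = 189/5
  (0, 19/3) → f = 133/3

The binding constraints are 4x_1 - 10x_2 = -54 and 2x_1 + 6x_2 = 38.
Solving simultaneously gives x_1 = 14/11, x_2 = 65/11.

x_1 = 14/11, x_2 = 65/11, maximum f = 49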